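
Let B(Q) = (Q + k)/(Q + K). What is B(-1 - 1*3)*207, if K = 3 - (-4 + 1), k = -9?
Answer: -2691/2 ≈ -1345.5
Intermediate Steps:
K = 6 (K = 3 - 1*(-3) = 3 + 3 = 6)
B(Q) = (-9 + Q)/(6 + Q) (B(Q) = (Q - 9)/(Q + 6) = (-9 + Q)/(6 + Q))
B(-1 - 1*3)*207 = ((-9 + (-1 - 1*3))/(6 + (-1 - 1*3)))*207 = ((-9 + (-1 - 3))/(6 + (-1 - 3)))*207 = ((-9 - 4)/(6 - 4))*207 = (-13/2)*207 = ((½)*(-13))*207 = -13/2*207 = -2691/2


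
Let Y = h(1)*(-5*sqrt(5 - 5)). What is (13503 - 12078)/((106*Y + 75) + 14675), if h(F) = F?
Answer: 57/590 ≈ 0.096610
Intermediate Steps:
Y = 0 (Y = 1*(-5*sqrt(5 - 5)) = 1*(-5*sqrt(0)) = 1*(-5*0) = 1*0 = 0)
(13503 - 12078)/((106*Y + 75) + 14675) = (13503 - 12078)/((106*0 + 75) + 14675) = 1425/((0 + 75) + 14675) = 1425/(75 + 14675) = 1425/14750 = 1425*(1/14750) = 57/590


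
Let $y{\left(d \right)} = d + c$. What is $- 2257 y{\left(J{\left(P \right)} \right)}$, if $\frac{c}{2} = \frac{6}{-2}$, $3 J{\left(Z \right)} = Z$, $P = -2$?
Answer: $\frac{45140}{3} \approx 15047.0$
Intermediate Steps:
$J{\left(Z \right)} = \frac{Z}{3}$
$c = -6$ ($c = 2 \frac{6}{-2} = 2 \cdot 6 \left(- \frac{1}{2}\right) = 2 \left(-3\right) = -6$)
$y{\left(d \right)} = -6 + d$ ($y{\left(d \right)} = d - 6 = -6 + d$)
$- 2257 y{\left(J{\left(P \right)} \right)} = - 2257 \left(-6 + \frac{1}{3} \left(-2\right)\right) = - 2257 \left(-6 - \frac{2}{3}\right) = \left(-2257\right) \left(- \frac{20}{3}\right) = \frac{45140}{3}$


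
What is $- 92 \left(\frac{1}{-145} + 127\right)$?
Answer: $- \frac{1694088}{145} \approx -11683.0$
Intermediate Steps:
$- 92 \left(\frac{1}{-145} + 127\right) = - 92 \left(- \frac{1}{145} + 127\right) = \left(-92\right) \frac{18414}{145} = - \frac{1694088}{145}$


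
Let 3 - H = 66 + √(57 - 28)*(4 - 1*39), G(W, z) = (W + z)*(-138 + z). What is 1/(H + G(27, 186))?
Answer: 10161/103210396 - 35*√29/103210396 ≈ 9.6623e-5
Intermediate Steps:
G(W, z) = (-138 + z)*(W + z)
H = -63 + 35*√29 (H = 3 - (66 + √(57 - 28)*(4 - 1*39)) = 3 - (66 + √29*(4 - 39)) = 3 - (66 + √29*(-35)) = 3 - (66 - 35*√29) = 3 + (-66 + 35*√29) = -63 + 35*√29 ≈ 125.48)
1/(H + G(27, 186)) = 1/((-63 + 35*√29) + (186² - 138*27 - 138*186 + 27*186)) = 1/((-63 + 35*√29) + (34596 - 3726 - 25668 + 5022)) = 1/((-63 + 35*√29) + 10224) = 1/(10161 + 35*√29)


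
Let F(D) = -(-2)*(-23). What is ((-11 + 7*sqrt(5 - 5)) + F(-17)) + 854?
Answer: 797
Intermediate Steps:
F(D) = -46 (F(D) = -2*23 = -46)
((-11 + 7*sqrt(5 - 5)) + F(-17)) + 854 = ((-11 + 7*sqrt(5 - 5)) - 46) + 854 = ((-11 + 7*sqrt(0)) - 46) + 854 = ((-11 + 7*0) - 46) + 854 = ((-11 + 0) - 46) + 854 = (-11 - 46) + 854 = -57 + 854 = 797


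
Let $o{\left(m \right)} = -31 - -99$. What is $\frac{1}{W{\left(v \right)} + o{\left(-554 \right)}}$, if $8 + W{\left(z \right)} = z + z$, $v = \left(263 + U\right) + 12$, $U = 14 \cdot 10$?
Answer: $\frac{1}{890} \approx 0.0011236$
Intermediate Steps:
$U = 140$
$o{\left(m \right)} = 68$ ($o{\left(m \right)} = -31 + 99 = 68$)
$v = 415$ ($v = \left(263 + 140\right) + 12 = 403 + 12 = 415$)
$W{\left(z \right)} = -8 + 2 z$ ($W{\left(z \right)} = -8 + \left(z + z\right) = -8 + 2 z$)
$\frac{1}{W{\left(v \right)} + o{\left(-554 \right)}} = \frac{1}{\left(-8 + 2 \cdot 415\right) + 68} = \frac{1}{\left(-8 + 830\right) + 68} = \frac{1}{822 + 68} = \frac{1}{890}$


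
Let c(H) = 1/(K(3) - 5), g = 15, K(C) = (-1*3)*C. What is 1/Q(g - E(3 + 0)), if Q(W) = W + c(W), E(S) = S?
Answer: 14/167 ≈ 0.083832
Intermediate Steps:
K(C) = -3*C
c(H) = -1/14 (c(H) = 1/(-3*3 - 5) = 1/(-9 - 5) = 1/(-14) = -1/14)
Q(W) = -1/14 + W (Q(W) = W - 1/14 = -1/14 + W)
1/Q(g - E(3 + 0)) = 1/(-1/14 + (15 - (3 + 0))) = 1/(-1/14 + (15 - 1*3)) = 1/(-1/14 + (15 - 3)) = 1/(-1/14 + 12) = 1/(167/14) = 14/167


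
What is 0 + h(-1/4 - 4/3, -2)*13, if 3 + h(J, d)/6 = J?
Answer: -715/2 ≈ -357.50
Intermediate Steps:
h(J, d) = -18 + 6*J
0 + h(-1/4 - 4/3, -2)*13 = 0 + (-18 + 6*(-1/4 - 4/3))*13 = 0 + (-18 + 6*(-19/12))*13 = 0 + (-18 - 19/2)*13 = 0 - 55/2*13 = 0 - 715/2 = -715/2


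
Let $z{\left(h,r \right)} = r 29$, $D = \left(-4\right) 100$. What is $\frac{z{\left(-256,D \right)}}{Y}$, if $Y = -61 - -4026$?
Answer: $- \frac{2320}{793} \approx -2.9256$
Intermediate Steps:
$D = -400$
$Y = 3965$ ($Y = -61 + 4026 = 3965$)
$z{\left(h,r \right)} = 29 r$
$\frac{z{\left(-256,D \right)}}{Y} = \frac{29 \left(-400\right)}{3965} = \left(-11600\right) \frac{1}{3965} = - \frac{2320}{793}$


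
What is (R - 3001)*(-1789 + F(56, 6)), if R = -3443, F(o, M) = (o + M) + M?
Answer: 11090124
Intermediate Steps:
F(o, M) = o + 2*M (F(o, M) = (M + o) + M = o + 2*M)
(R - 3001)*(-1789 + F(56, 6)) = (-3443 - 3001)*(-1789 + (56 + 2*6)) = -6444*(-1789 + (56 + 12)) = -6444*(-1789 + 68) = -6444*(-1721) = 11090124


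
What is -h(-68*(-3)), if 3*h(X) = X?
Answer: -68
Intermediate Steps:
h(X) = X/3
-h(-68*(-3)) = -(-68*(-3))/3 = -204/3 = -1*68 = -68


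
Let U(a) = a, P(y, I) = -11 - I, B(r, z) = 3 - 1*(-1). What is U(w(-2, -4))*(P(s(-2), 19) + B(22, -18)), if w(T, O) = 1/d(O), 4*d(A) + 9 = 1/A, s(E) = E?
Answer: 416/37 ≈ 11.243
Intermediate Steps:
B(r, z) = 4 (B(r, z) = 3 + 1 = 4)
d(A) = -9/4 + 1/(4*A) (d(A) = -9/4 + (1/A)/4 = -9/4 + 1/(4*A))
w(T, O) = 4*O/(1 - 9*O) (w(T, O) = 1/((1 - 9*O)/(4*O)) = 4*O/(1 - 9*O))
U(w(-2, -4))*(P(s(-2), 19) + B(22, -18)) = (-4*(-4)/(-1 + 9*(-4)))*((-11 - 1*19) + 4) = (-4*(-4)/(-1 - 36))*((-11 - 19) + 4) = (-4*(-4)/(-37))*(-30 + 4) = -4*(-4)*(-1/37)*(-26) = -16/37*(-26) = 416/37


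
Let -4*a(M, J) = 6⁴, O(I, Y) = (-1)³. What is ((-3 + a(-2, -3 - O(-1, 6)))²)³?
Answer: 1222605980803089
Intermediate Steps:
O(I, Y) = -1
a(M, J) = -324 (a(M, J) = -¼*6⁴ = -¼*1296 = -324)
((-3 + a(-2, -3 - O(-1, 6)))²)³ = ((-3 - 324)²)³ = ((-327)²)³ = 106929³ = 1222605980803089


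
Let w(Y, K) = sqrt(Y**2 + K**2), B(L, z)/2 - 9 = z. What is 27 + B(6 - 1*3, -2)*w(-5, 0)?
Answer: 97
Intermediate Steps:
B(L, z) = 18 + 2*z
w(Y, K) = sqrt(K**2 + Y**2)
27 + B(6 - 1*3, -2)*w(-5, 0) = 27 + (18 + 2*(-2))*sqrt(0**2 + (-5)**2) = 27 + (18 - 4)*sqrt(0 + 25) = 27 + 14*sqrt(25) = 27 + 14*5 = 27 + 70 = 97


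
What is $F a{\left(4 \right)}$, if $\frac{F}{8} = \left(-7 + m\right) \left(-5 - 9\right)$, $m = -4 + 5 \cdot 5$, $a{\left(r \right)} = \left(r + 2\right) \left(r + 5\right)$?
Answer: $-84672$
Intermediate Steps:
$a{\left(r \right)} = \left(2 + r\right) \left(5 + r\right)$
$m = 21$ ($m = -4 + 25 = 21$)
$F = -1568$ ($F = 8 \left(-7 + 21\right) \left(-5 - 9\right) = 8 \cdot 14 \left(-14\right) = 8 \left(-196\right) = -1568$)
$F a{\left(4 \right)} = - 1568 \left(10 + 4^{2} + 7 \cdot 4\right) = - 1568 \left(10 + 16 + 28\right) = \left(-1568\right) 54 = -84672$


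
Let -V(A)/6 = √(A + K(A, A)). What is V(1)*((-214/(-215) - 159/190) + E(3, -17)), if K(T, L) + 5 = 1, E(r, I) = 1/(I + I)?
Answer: -10758*I*√3/13889 ≈ -1.3416*I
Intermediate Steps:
E(r, I) = 1/(2*I)
K(T, L) = -4 (K(T, L) = -5 + 1 = -4)
V(A) = -6*√(-4 + A) (V(A) = -6*√(A - 4) = -6*√(-4 + A))
V(1)*((-214/(-215) - 159/190) + E(3, -17)) = (-6*√(-4 + 1))*((-214/(-215) - 159/190) + (½)/(-17)) = (-6*I*√3)*((-214*(-1/215) - 159*1/190) + (½)*(-1/17)) = (-6*I*√3)*((214/215 - 159/190) - 1/34) = (-6*I*√3)*(259/1634 - 1/34) = -6*I*√3*(1793/13889) = -10758*I*√3/13889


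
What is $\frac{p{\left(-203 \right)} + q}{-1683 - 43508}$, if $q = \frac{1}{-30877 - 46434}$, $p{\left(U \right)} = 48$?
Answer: $- \frac{3710927}{3493761401} \approx -0.0010622$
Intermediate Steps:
$q = - \frac{1}{77311}$ ($q = \frac{1}{-77311} = - \frac{1}{77311} \approx -1.2935 \cdot 10^{-5}$)
$\frac{p{\left(-203 \right)} + q}{-1683 - 43508} = \frac{48 - \frac{1}{77311}}{-1683 - 43508} = \frac{3710927}{77311 \left(-45191\right)} = \frac{3710927}{77311} \left(- \frac{1}{45191}\right) = - \frac{3710927}{3493761401}$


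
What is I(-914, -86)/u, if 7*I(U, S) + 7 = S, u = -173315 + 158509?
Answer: 93/103642 ≈ 0.00089732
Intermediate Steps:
u = -14806
I(U, S) = -1 + S/7
I(-914, -86)/u = (-1 + (⅐)*(-86))/(-14806) = (-1 - 86/7)*(-1/14806) = -93/7*(-1/14806) = 93/103642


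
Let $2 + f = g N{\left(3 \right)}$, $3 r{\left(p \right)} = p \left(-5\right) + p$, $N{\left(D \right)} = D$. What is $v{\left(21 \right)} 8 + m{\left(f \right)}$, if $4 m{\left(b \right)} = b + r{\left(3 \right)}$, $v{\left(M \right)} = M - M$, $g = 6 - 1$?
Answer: $\frac{9}{4} \approx 2.25$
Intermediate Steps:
$r{\left(p \right)} = - \frac{4 p}{3}$ ($r{\left(p \right)} = \frac{p \left(-5\right) + p}{3} = \frac{- 5 p + p}{3} = \frac{\left(-4\right) p}{3} = - \frac{4 p}{3}$)
$g = 5$ ($g = 6 - 1 = 5$)
$v{\left(M \right)} = 0$
$f = 13$ ($f = -2 + 5 \cdot 3 = -2 + 15 = 13$)
$m{\left(b \right)} = -1 + \frac{b}{4}$ ($m{\left(b \right)} = \frac{b - 4}{4} = \frac{-4 + b}{4} = -1 + \frac{b}{4}$)
$v{\left(21 \right)} 8 + m{\left(f \right)} = 0 \cdot 8 + \left(-1 + \frac{1}{4} \cdot 13\right) = 0 + \left(-1 + \frac{13}{4}\right) = 0 + \frac{9}{4} = \frac{9}{4}$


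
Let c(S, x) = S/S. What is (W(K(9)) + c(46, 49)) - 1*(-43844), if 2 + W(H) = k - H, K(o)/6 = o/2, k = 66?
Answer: 43882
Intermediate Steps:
K(o) = 3*o (K(o) = 6*(o/2) = 3*o)
c(S, x) = 1
W(H) = 64 - H (W(H) = -2 + (66 - H) = 64 - H)
(W(K(9)) + c(46, 49)) - 1*(-43844) = ((64 - 3*9) + 1) - 1*(-43844) = ((64 - 1*27) + 1) + 43844 = ((64 - 27) + 1) + 43844 = (37 + 1) + 43844 = 38 + 43844 = 43882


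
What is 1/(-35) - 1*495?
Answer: -17326/35 ≈ -495.03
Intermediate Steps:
1/(-35) - 1*495 = -1/35 - 495 = -17326/35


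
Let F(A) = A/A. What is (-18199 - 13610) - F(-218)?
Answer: -31810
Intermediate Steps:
F(A) = 1
(-18199 - 13610) - F(-218) = (-18199 - 13610) - 1*1 = -31809 - 1 = -31810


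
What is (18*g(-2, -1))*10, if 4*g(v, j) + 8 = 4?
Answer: -180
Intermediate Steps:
g(v, j) = -1 (g(v, j) = -2 + (¼)*4 = -2 + 1 = -1)
(18*g(-2, -1))*10 = (18*(-1))*10 = -18*10 = -180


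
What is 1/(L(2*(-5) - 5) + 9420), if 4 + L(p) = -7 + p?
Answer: 1/9394 ≈ 0.00010645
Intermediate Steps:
L(p) = -11 + p (L(p) = -4 + (-7 + p) = -11 + p)
1/(L(2*(-5) - 5) + 9420) = 1/((-11 + (2*(-5) - 5)) + 9420) = 1/((-11 + (-10 - 5)) + 9420) = 1/((-11 - 15) + 9420) = 1/(-26 + 9420) = 1/9394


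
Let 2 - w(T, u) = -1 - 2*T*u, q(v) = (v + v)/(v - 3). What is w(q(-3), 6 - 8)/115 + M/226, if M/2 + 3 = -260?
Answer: -30358/12995 ≈ -2.3361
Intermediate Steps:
q(v) = 2*v/(-3 + v) (q(v) = (2*v)/(-3 + v) = 2*v/(-3 + v))
M = -526 (M = -6 + 2*(-260) = -6 - 520 = -526)
w(T, u) = 3 + 2*T*u (w(T, u) = 2 - (-1 - 2*T*u) = 2 + (1 + 2*T*u) = 3 + 2*T*u)
w(q(-3), 6 - 8)/115 + M/226 = (3 + 2*(2*(-3)/(-3 - 3))*(6 - 8))/115 - 526/226 = (3 + 2*(2*(-3)/(-6))*(-2))*(1/115) - 526*1/226 = (3 + 2*(2*(-3)*(-⅙))*(-2))*(1/115) - 263/113 = (3 + 2*1*(-2))*(1/115) - 263/113 = (3 - 4)*(1/115) - 263/113 = -1*1/115 - 263/113 = -1/115 - 263/113 = -30358/12995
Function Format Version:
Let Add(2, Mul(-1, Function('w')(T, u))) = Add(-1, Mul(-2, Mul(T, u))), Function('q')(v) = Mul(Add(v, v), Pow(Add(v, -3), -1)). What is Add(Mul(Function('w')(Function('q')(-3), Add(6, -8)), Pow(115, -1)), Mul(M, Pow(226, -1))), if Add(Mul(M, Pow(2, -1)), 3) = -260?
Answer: Rational(-30358, 12995) ≈ -2.3361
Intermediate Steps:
Function('q')(v) = Mul(2, v, Pow(Add(-3, v), -1)) (Function('q')(v) = Mul(Mul(2, v), Pow(Add(-3, v), -1)) = Mul(2, v, Pow(Add(-3, v), -1)))
M = -526 (M = Add(-6, Mul(2, -260)) = Add(-6, -520) = -526)
Function('w')(T, u) = Add(3, Mul(2, T, u)) (Function('w')(T, u) = Add(2, Mul(-1, Add(-1, Mul(-2, Mul(T, u))))) = Add(2, Mul(-1, Add(-1, Mul(-2, T, u)))) = Add(2, Add(1, Mul(2, T, u))) = Add(3, Mul(2, T, u)))
Add(Mul(Function('w')(Function('q')(-3), Add(6, -8)), Pow(115, -1)), Mul(M, Pow(226, -1))) = Add(Mul(Add(3, Mul(2, Mul(2, -3, Pow(Add(-3, -3), -1)), Add(6, -8))), Pow(115, -1)), Mul(-526, Pow(226, -1))) = Add(Mul(Add(3, Mul(2, Mul(2, -3, Pow(-6, -1)), -2)), Rational(1, 115)), Mul(-526, Rational(1, 226))) = Add(Mul(Add(3, Mul(2, Mul(2, -3, Rational(-1, 6)), -2)), Rational(1, 115)), Rational(-263, 113)) = Add(Mul(Add(3, Mul(2, 1, -2)), Rational(1, 115)), Rational(-263, 113)) = Add(Mul(Add(3, -4), Rational(1, 115)), Rational(-263, 113)) = Add(Mul(-1, Rational(1, 115)), Rational(-263, 113)) = Add(Rational(-1, 115), Rational(-263, 113)) = Rational(-30358, 12995)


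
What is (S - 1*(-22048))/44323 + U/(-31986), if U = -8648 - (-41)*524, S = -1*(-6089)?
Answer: 165530027/708857739 ≈ 0.23352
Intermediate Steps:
S = 6089
U = 12836 (U = -8648 - 1*(-21484) = -8648 + 21484 = 12836)
(S - 1*(-22048))/44323 + U/(-31986) = (6089 - 1*(-22048))/44323 + 12836/(-31986) = (6089 + 22048)*(1/44323) + 12836*(-1/31986) = 28137*(1/44323) - 6418/15993 = 28137/44323 - 6418/15993 = 165530027/708857739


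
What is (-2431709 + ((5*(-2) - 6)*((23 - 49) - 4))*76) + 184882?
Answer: -2210347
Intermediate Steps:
(-2431709 + ((5*(-2) - 6)*((23 - 49) - 4))*76) + 184882 = (-2431709 + ((-10 - 6)*(-26 - 4))*76) + 184882 = (-2431709 - 16*(-30)*76) + 184882 = (-2431709 + 480*76) + 184882 = (-2431709 + 36480) + 184882 = -2395229 + 184882 = -2210347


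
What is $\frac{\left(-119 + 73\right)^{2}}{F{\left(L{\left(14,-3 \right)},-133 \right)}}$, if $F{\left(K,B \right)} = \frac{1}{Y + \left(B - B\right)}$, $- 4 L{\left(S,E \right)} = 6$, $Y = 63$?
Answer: $133308$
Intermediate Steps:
$L{\left(S,E \right)} = - \frac{3}{2}$ ($L{\left(S,E \right)} = \left(- \frac{1}{4}\right) 6 = - \frac{3}{2}$)
$F{\left(K,B \right)} = \frac{1}{63}$ ($F{\left(K,B \right)} = \frac{1}{63 + \left(B - B\right)} = \frac{1}{63 + 0} = \frac{1}{63}$)
$\frac{\left(-119 + 73\right)^{2}}{F{\left(L{\left(14,-3 \right)},-133 \right)}} = \left(-119 + 73\right)^{2} \frac{1}{\frac{1}{63}} = \left(-46\right)^{2} \cdot 63 = 2116 \cdot 63 = 133308$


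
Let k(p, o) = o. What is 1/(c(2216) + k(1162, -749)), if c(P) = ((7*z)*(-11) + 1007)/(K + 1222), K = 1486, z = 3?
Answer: -677/506879 ≈ -0.0013356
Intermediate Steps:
c(P) = 194/677 (c(P) = ((7*3)*(-11) + 1007)/(1486 + 1222) = (21*(-11) + 1007)/2708 = (-231 + 1007)*(1/2708) = 776*(1/2708) = 194/677)
1/(c(2216) + k(1162, -749)) = 1/(194/677 - 749) = 1/(-506879/677) = -677/506879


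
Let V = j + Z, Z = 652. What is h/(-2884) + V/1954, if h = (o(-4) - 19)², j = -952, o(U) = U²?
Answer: -441393/2817668 ≈ -0.15665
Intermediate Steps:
V = -300 (V = -952 + 652 = -300)
h = 9 (h = ((-4)² - 19)² = (16 - 19)² = (-3)² = 9)
h/(-2884) + V/1954 = 9/(-2884) - 300/1954 = 9*(-1/2884) - 300*1/1954 = -9/2884 - 150/977 = -441393/2817668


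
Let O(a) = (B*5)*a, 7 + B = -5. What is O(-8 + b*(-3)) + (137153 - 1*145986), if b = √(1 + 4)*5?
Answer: -8353 + 900*√5 ≈ -6340.5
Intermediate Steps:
B = -12 (B = -7 - 5 = -12)
b = 5*√5 (b = √5*5 = 5*√5 ≈ 11.180)
O(a) = -60*a (O(a) = (-12*5)*a = -60*a)
O(-8 + b*(-3)) + (137153 - 1*145986) = -60*(-8 + (5*√5)*(-3)) + (137153 - 1*145986) = -60*(-8 - 15*√5) + (137153 - 145986) = (480 + 900*√5) - 8833 = -8353 + 900*√5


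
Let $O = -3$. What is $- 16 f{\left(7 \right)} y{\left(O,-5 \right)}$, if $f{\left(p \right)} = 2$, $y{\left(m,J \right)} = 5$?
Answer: $-160$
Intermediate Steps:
$- 16 f{\left(7 \right)} y{\left(O,-5 \right)} = \left(-16\right) 2 \cdot 5 = \left(-32\right) 5 = -160$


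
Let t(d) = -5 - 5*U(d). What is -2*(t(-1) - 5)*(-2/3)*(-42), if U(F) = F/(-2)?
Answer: 700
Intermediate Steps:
U(F) = -F/2 (U(F) = F*(-1/2) = -F/2)
t(d) = -5 + 5*d/2 (t(d) = -5 - (-5)*d/2 = -5 + 5*d/2)
-2*(t(-1) - 5)*(-2/3)*(-42) = -2*((-5 + (5/2)*(-1)) - 5)*(-2/3)*(-42) = -2*((-5 - 5/2) - 5)*(-2*1/3)*(-42) = -2*(-15/2 - 5)*(-2)/3*(-42) = -(-25)*(-2)/3*(-42) = -2*25/3*(-42) = -50/3*(-42) = 700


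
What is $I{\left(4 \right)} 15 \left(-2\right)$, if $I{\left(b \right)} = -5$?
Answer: $150$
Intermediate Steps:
$I{\left(4 \right)} 15 \left(-2\right) = \left(-5\right) 15 \left(-2\right) = \left(-75\right) \left(-2\right) = 150$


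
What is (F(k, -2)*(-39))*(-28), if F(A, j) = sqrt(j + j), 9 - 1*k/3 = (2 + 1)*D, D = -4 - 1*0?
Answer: 2184*I ≈ 2184.0*I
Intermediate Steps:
D = -4 (D = -4 + 0 = -4)
k = 63 (k = 27 - 3*(2 + 1)*(-4) = 27 - 9*(-4) = 27 - 3*(-12) = 27 + 36 = 63)
F(A, j) = sqrt(2)*sqrt(j) (F(A, j) = sqrt(2*j) = sqrt(2)*sqrt(j))
(F(k, -2)*(-39))*(-28) = ((sqrt(2)*sqrt(-2))*(-39))*(-28) = ((sqrt(2)*(I*sqrt(2)))*(-39))*(-28) = ((2*I)*(-39))*(-28) = -78*I*(-28) = 2184*I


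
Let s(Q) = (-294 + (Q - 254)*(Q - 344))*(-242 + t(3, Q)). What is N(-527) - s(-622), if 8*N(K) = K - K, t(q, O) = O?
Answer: 730876608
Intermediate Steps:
N(K) = 0 (N(K) = (K - K)/8 = (1/8)*0 = 0)
s(Q) = (-294 + (-344 + Q)*(-254 + Q))*(-242 + Q) (s(Q) = (-294 + (Q - 254)*(Q - 344))*(-242 + Q) = (-294 + (-254 + Q)*(-344 + Q))*(-242 + Q) = (-294 + (-344 + Q)*(-254 + Q))*(-242 + Q))
N(-527) - s(-622) = 0 - (-21073844 + (-622)**3 - 840*(-622)**2 + 231798*(-622)) = 0 - (-21073844 - 240641848 - 840*386884 - 144178356) = 0 - (-21073844 - 240641848 - 324982560 - 144178356) = 0 - 1*(-730876608) = 0 + 730876608 = 730876608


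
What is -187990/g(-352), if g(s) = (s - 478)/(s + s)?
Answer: -13234496/83 ≈ -1.5945e+5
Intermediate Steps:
g(s) = (-478 + s)/(2*s) (g(s) = (-478 + s)/((2*s)) = (-478 + s)*(1/(2*s)) = (-478 + s)/(2*s))
-187990/g(-352) = -187990*(-704/(-478 - 352)) = -187990/((½)*(-1/352)*(-830)) = -187990/415/352 = -187990*352/415 = -13234496/83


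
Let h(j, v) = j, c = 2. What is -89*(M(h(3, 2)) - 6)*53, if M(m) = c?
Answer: 18868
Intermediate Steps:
M(m) = 2
-89*(M(h(3, 2)) - 6)*53 = -89*(2 - 6)*53 = -89*(-4)*53 = 356*53 = 18868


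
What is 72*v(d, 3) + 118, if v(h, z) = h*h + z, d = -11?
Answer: 9046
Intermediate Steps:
v(h, z) = z + h² (v(h, z) = h² + z = z + h²)
72*v(d, 3) + 118 = 72*(3 + (-11)²) + 118 = 72*(3 + 121) + 118 = 72*124 + 118 = 8928 + 118 = 9046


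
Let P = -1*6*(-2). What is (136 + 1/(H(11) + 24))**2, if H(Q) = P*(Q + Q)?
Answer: 1534210561/82944 ≈ 18497.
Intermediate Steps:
P = 12 (P = -6*(-2) = 12)
H(Q) = 24*Q (H(Q) = 12*(Q + Q) = 12*(2*Q) = 24*Q)
(136 + 1/(H(11) + 24))**2 = (136 + 1/(24*11 + 24))**2 = (136 + 1/(264 + 24))**2 = (136 + 1/288)**2 = (39169/288)**2 = 1534210561/82944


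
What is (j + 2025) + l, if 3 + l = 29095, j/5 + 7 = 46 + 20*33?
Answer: 34612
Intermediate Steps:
j = 3495 (j = -35 + 5*(46 + 20*33) = -35 + 5*(46 + 660) = -35 + 5*706 = -35 + 3530 = 3495)
l = 29092 (l = -3 + 29095 = 29092)
(j + 2025) + l = (3495 + 2025) + 29092 = 5520 + 29092 = 34612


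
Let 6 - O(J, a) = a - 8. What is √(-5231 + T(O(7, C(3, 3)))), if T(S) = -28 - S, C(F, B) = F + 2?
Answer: 2*I*√1317 ≈ 72.581*I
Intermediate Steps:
C(F, B) = 2 + F
O(J, a) = 14 - a (O(J, a) = 6 - (a - 8) = 6 - (-8 + a) = 6 + (8 - a) = 14 - a)
√(-5231 + T(O(7, C(3, 3)))) = √(-5231 + (-28 - (14 - (2 + 3)))) = √(-5231 + (-28 - (14 - 1*5))) = √(-5231 + (-28 - (14 - 5))) = √(-5231 + (-28 - 1*9)) = √(-5231 + (-28 - 9)) = √(-5231 - 37) = √(-5268) = 2*I*√1317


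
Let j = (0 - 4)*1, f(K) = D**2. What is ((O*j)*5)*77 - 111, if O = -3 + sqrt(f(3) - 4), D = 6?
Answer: 4509 - 6160*sqrt(2) ≈ -4202.6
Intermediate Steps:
f(K) = 36 (f(K) = 6**2 = 36)
j = -4 (j = -4*1 = -4)
O = -3 + 4*sqrt(2) (O = -3 + sqrt(36 - 4) = -3 + sqrt(32) = -3 + 4*sqrt(2) ≈ 2.6569)
((O*j)*5)*77 - 111 = (((-3 + 4*sqrt(2))*(-4))*5)*77 - 111 = ((12 - 16*sqrt(2))*5)*77 - 111 = (60 - 80*sqrt(2))*77 - 111 = (4620 - 6160*sqrt(2)) - 111 = 4509 - 6160*sqrt(2)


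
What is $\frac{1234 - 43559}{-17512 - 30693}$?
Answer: $\frac{8465}{9641} \approx 0.87802$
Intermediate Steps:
$\frac{1234 - 43559}{-17512 - 30693} = - \frac{42325}{-17512 - 30693} = - \frac{42325}{-48205} = \left(-42325\right) \left(- \frac{1}{48205}\right) = \frac{8465}{9641}$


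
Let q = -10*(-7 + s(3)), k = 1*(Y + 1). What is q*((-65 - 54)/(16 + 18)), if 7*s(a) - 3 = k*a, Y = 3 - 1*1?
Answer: -185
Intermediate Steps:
Y = 2 (Y = 3 - 1 = 2)
k = 3 (k = 1*(2 + 1) = 1*3 = 3)
s(a) = 3/7 + 3*a/7 (s(a) = 3/7 + (3*a)/7 = 3/7 + 3*a/7)
q = 370/7 (q = -10*(-7 + (3/7 + (3/7)*3)) = -10*(-7 + (3/7 + 9/7)) = -10*(-7 + 12/7) = -10*(-37/7) = 370/7 ≈ 52.857)
q*((-65 - 54)/(16 + 18)) = 370*((-65 - 54)/(16 + 18))/7 = 370*(-119/34)/7 = 370*(-119*1/34)/7 = (370/7)*(-7/2) = -185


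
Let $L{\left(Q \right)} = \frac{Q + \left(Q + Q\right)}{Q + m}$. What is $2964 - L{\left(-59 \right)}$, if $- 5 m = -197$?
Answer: $\frac{289587}{98} \approx 2955.0$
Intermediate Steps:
$m = \frac{197}{5}$ ($m = \left(- \frac{1}{5}\right) \left(-197\right) = \frac{197}{5} \approx 39.4$)
$L{\left(Q \right)} = \frac{3 Q}{\frac{197}{5} + Q}$ ($L{\left(Q \right)} = \frac{Q + \left(Q + Q\right)}{Q + \frac{197}{5}} = \frac{Q + 2 Q}{\frac{197}{5} + Q} = \frac{3 Q}{\frac{197}{5} + Q}$)
$2964 - L{\left(-59 \right)} = 2964 - 15 \left(-59\right) \frac{1}{197 + 5 \left(-59\right)} = 2964 - 15 \left(-59\right) \frac{1}{197 - 295} = 2964 - 15 \left(-59\right) \frac{1}{-98} = 2964 - 15 \left(-59\right) \left(- \frac{1}{98}\right) = 2964 - \frac{885}{98} = \frac{289587}{98}$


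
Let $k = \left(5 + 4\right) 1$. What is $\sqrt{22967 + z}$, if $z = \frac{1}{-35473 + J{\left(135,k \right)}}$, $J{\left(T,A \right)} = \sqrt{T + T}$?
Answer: $\frac{\sqrt{814708390 - 68901 \sqrt{30}}}{\sqrt{35473 - 3 \sqrt{30}}} \approx 151.55$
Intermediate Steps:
$k = 9$ ($k = 9 \cdot 1 = 9$)
$J{\left(T,A \right)} = \sqrt{2} \sqrt{T}$ ($J{\left(T,A \right)} = \sqrt{2 T} = \sqrt{2} \sqrt{T}$)
$z = \frac{1}{-35473 + 3 \sqrt{30}}$ ($z = \frac{1}{-35473 + \sqrt{2} \sqrt{135}} = \frac{1}{-35473 + \sqrt{2} \cdot 3 \sqrt{15}} = \frac{1}{-35473 + 3 \sqrt{30}} \approx -2.8204 \cdot 10^{-5}$)
$\sqrt{22967 + z} = \sqrt{22967 - \left(\frac{35473}{1258333459} + \frac{3 \sqrt{30}}{1258333459}\right)} = \sqrt{\frac{28900144517380}{1258333459} - \frac{3 \sqrt{30}}{1258333459}}$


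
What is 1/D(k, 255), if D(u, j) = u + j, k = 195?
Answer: 1/450 ≈ 0.0022222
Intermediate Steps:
D(u, j) = j + u
1/D(k, 255) = 1/(255 + 195) = 1/450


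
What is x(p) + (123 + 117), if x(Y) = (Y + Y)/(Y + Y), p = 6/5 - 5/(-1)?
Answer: 241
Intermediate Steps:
p = 31/5 (p = 6*(⅕) - 5*(-1) = 6/5 + 5 = 31/5 ≈ 6.2000)
x(Y) = 1 (x(Y) = (2*Y)/((2*Y)) = (2*Y)*(1/(2*Y)) = 1)
x(p) + (123 + 117) = 1 + (123 + 117) = 1 + 240 = 241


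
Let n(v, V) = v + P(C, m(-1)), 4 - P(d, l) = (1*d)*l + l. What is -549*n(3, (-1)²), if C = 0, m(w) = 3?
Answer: -2196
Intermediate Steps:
P(d, l) = 4 - l - d*l (P(d, l) = 4 - ((1*d)*l + l) = 4 - (d*l + l) = 4 - (l + d*l) = 4 + (-l - d*l) = 4 - l - d*l)
n(v, V) = 1 + v (n(v, V) = v + (4 - 1*3 - 1*0*3) = v + (4 - 3 + 0) = v + 1 = 1 + v)
-549*n(3, (-1)²) = -549*(1 + 3) = -549*4 = -2196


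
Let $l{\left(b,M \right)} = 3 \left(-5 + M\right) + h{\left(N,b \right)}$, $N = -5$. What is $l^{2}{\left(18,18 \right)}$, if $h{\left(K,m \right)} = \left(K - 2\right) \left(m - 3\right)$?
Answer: $4356$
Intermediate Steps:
$h{\left(K,m \right)} = \left(-3 + m\right) \left(-2 + K\right)$ ($h{\left(K,m \right)} = \left(-2 + K\right) \left(-3 + m\right) = \left(-3 + m\right) \left(-2 + K\right)$)
$l{\left(b,M \right)} = 6 - 7 b + 3 M$ ($l{\left(b,M \right)} = 3 \left(-5 + M\right) - \left(-21 + 7 b\right) = \left(-15 + 3 M\right) + \left(6 + 15 - 2 b - 5 b\right) = \left(-15 + 3 M\right) - \left(-21 + 7 b\right) = 6 - 7 b + 3 M$)
$l^{2}{\left(18,18 \right)} = \left(6 - 126 + 3 \cdot 18\right)^{2} = \left(6 - 126 + 54\right)^{2} = \left(-66\right)^{2} = 4356$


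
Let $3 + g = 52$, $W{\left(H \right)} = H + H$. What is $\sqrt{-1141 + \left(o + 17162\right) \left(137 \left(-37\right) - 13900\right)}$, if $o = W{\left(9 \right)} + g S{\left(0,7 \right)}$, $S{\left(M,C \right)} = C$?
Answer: $4 i \sqrt{20774683} \approx 18232.0 i$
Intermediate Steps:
$W{\left(H \right)} = 2 H$
$g = 49$ ($g = -3 + 52 = 49$)
$o = 361$ ($o = 2 \cdot 9 + 49 \cdot 7 = 18 + 343 = 361$)
$\sqrt{-1141 + \left(o + 17162\right) \left(137 \left(-37\right) - 13900\right)} = \sqrt{-1141 + \left(361 + 17162\right) \left(137 \left(-37\right) - 13900\right)} = \sqrt{-1141 + 17523 \left(-5069 - 13900\right)} = \sqrt{-1141 + 17523 \left(-18969\right)} = \sqrt{-1141 - 332393787} = \sqrt{-332394928} = 4 i \sqrt{20774683}$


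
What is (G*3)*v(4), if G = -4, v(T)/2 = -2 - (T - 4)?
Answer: 48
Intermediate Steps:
v(T) = 4 - 2*T (v(T) = 2*(-2 - (T - 4)) = 2*(-2 - (-4 + T)) = 2*(-2 + (4 - T)) = 2*(2 - T) = 4 - 2*T)
(G*3)*v(4) = (-4*3)*(4 - 2*4) = -12*(4 - 8) = -12*(-4) = 48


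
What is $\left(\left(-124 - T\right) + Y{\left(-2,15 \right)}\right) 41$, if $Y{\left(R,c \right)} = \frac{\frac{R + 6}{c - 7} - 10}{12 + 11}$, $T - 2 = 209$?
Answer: $- \frac{632589}{46} \approx -13752.0$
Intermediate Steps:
$T = 211$ ($T = 2 + 209 = 211$)
$Y{\left(R,c \right)} = - \frac{10}{23} + \frac{6 + R}{23 \left(-7 + c\right)}$ ($Y{\left(R,c \right)} = \frac{\frac{6 + R}{-7 + c} - 10}{23} = \left(\frac{6 + R}{-7 + c} - 10\right) \frac{1}{23} = \left(-10 + \frac{6 + R}{-7 + c}\right) \frac{1}{23} = - \frac{10}{23} + \frac{6 + R}{23 \left(-7 + c\right)}$)
$\left(\left(-124 - T\right) + Y{\left(-2,15 \right)}\right) 41 = \left(\left(-124 - 211\right) + \frac{76 - 2 - 150}{23 \left(-7 + 15\right)}\right) 41 = \left(\left(-124 - 211\right) + \frac{76 - 2 - 150}{23 \cdot 8}\right) 41 = \left(-335 + \frac{1}{23} \cdot \frac{1}{8} \left(-76\right)\right) 41 = \left(-335 - \frac{19}{46}\right) 41 = \left(- \frac{15429}{46}\right) 41 = - \frac{632589}{46}$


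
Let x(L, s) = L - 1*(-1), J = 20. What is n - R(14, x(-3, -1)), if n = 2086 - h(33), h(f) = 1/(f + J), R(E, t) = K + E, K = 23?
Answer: 108596/53 ≈ 2049.0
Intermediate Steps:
x(L, s) = 1 + L (x(L, s) = L + 1 = 1 + L)
R(E, t) = 23 + E
h(f) = 1/(20 + f) (h(f) = 1/(f + 20) = 1/(20 + f))
n = 110557/53 (n = 2086 - 1/(20 + 33) = 2086 - 1/53 = 110557/53 ≈ 2086.0)
n - R(14, x(-3, -1)) = 110557/53 - (23 + 14) = 110557/53 - 1*37 = 110557/53 - 37 = 108596/53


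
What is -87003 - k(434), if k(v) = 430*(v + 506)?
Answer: -491203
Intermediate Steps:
k(v) = 217580 + 430*v (k(v) = 430*(506 + v) = 217580 + 430*v)
-87003 - k(434) = -87003 - (217580 + 430*434) = -87003 - (217580 + 186620) = -87003 - 1*404200 = -87003 - 404200 = -491203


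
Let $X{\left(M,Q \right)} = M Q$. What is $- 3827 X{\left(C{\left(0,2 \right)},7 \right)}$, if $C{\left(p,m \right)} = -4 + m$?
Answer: $53578$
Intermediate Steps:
$- 3827 X{\left(C{\left(0,2 \right)},7 \right)} = - 3827 \left(-4 + 2\right) 7 = - 3827 \left(\left(-2\right) 7\right) = \left(-3827\right) \left(-14\right) = 53578$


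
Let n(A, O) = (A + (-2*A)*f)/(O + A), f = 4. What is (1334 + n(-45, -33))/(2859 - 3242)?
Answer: -34579/9958 ≈ -3.4725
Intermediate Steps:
n(A, O) = -7*A/(A + O) (n(A, O) = (A - 2*A*4)/(O + A) = (A - 8*A)/(A + O) = (-7*A)/(A + O) = -7*A/(A + O))
(1334 + n(-45, -33))/(2859 - 3242) = (1334 - 7*(-45)/(-45 - 33))/(2859 - 3242) = (1334 - 7*(-45)/(-78))/(-383) = (1334 - 7*(-45)*(-1/78))*(-1/383) = (1334 - 105/26)*(-1/383) = (34579/26)*(-1/383) = -34579/9958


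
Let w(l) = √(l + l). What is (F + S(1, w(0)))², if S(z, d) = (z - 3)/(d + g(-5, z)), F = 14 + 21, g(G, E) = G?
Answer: 31329/25 ≈ 1253.2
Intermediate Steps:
w(l) = √2*√l (w(l) = √(2*l) = √2*√l)
F = 35
S(z, d) = (-3 + z)/(-5 + d) (S(z, d) = (z - 3)/(d - 5) = (-3 + z)/(-5 + d))
(F + S(1, w(0)))² = (35 + (-3 + 1)/(-5 + √2*√0))² = (35 - 2/(-5 + √2*0))² = (35 - 2/(-5 + 0))² = (35 - 2/(-5))² = (35 - ⅕*(-2))² = (35 + ⅖)² = (177/5)² = 31329/25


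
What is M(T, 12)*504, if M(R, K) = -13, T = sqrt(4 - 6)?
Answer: -6552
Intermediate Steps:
T = I*sqrt(2) (T = sqrt(-2) = I*sqrt(2) ≈ 1.4142*I)
M(T, 12)*504 = -13*504 = -6552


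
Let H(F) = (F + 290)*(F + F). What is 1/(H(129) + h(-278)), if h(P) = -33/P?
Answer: 278/30052389 ≈ 9.2505e-6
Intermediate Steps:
H(F) = 2*F*(290 + F) (H(F) = (290 + F)*(2*F) = 2*F*(290 + F))
1/(H(129) + h(-278)) = 1/(2*129*(290 + 129) - 33/(-278)) = 1/(2*129*419 - 33*(-1/278)) = 1/(108102 + 33/278) = 1/(30052389/278) = 278/30052389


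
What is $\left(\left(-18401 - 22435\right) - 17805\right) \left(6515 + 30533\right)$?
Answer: $-2172531768$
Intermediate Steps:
$\left(\left(-18401 - 22435\right) - 17805\right) \left(6515 + 30533\right) = \left(-40836 - 17805\right) 37048 = \left(-58641\right) 37048 = -2172531768$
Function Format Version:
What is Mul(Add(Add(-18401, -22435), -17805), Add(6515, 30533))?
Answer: -2172531768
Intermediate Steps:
Mul(Add(Add(-18401, -22435), -17805), Add(6515, 30533)) = Mul(Add(-40836, -17805), 37048) = Mul(-58641, 37048) = -2172531768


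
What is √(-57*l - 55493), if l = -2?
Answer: I*√55379 ≈ 235.33*I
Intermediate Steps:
√(-57*l - 55493) = √(-57*(-2) - 55493) = √(114 - 55493) = √(-55379) = I*√55379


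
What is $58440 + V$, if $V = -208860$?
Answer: $-150420$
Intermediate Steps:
$58440 + V = 58440 - 208860 = -150420$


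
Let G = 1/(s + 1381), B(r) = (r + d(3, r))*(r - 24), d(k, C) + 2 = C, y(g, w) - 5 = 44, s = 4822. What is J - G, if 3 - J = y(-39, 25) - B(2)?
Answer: -558271/6203 ≈ -90.000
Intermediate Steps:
y(g, w) = 49 (y(g, w) = 5 + 44 = 49)
d(k, C) = -2 + C
B(r) = (-24 + r)*(-2 + 2*r) (B(r) = (r + (-2 + r))*(r - 24) = (-2 + 2*r)*(-24 + r) = (-24 + r)*(-2 + 2*r))
G = 1/6203 (G = 1/(4822 + 1381) = 1/6203 ≈ 0.00016121)
J = -90 (J = 3 - (49 - (48 - 50*2 + 2*2²)) = 3 - (49 - (48 - 100 + 2*4)) = 3 - (49 - (48 - 100 + 8)) = 3 - (49 - 1*(-44)) = 3 - (49 + 44) = 3 - 1*93 = 3 - 93 = -90)
J - G = -90 - 1*1/6203 = -90 - 1/6203 = -558271/6203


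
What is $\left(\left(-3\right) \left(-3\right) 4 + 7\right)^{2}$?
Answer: $1849$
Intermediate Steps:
$\left(\left(-3\right) \left(-3\right) 4 + 7\right)^{2} = \left(9 \cdot 4 + 7\right)^{2} = \left(36 + 7\right)^{2} = 43^{2} = 1849$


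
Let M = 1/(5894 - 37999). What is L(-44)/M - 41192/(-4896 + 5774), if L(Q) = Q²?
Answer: -27286188516/439 ≈ -6.2155e+7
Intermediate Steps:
M = -1/32105 (M = 1/(-32105) = -1/32105 ≈ -3.1148e-5)
L(-44)/M - 41192/(-4896 + 5774) = (-44)²/(-1/32105) - 41192/(-4896 + 5774) = 1936*(-32105) - 41192/878 = -62155280 - 41192*1/878 = -62155280 - 20596/439 = -27286188516/439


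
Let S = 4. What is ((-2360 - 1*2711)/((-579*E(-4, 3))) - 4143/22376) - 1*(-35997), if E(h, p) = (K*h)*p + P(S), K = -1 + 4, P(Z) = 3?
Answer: 1399081918937/38867112 ≈ 35997.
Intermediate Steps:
K = 3
E(h, p) = 3 + 3*h*p (E(h, p) = (3*h)*p + 3 = 3*h*p + 3 = 3 + 3*h*p)
((-2360 - 1*2711)/((-579*E(-4, 3))) - 4143/22376) - 1*(-35997) = ((-2360 - 1*2711)/((-579*(3 + 3*(-4)*3))) - 4143/22376) - 1*(-35997) = ((-2360 - 2711)/((-579*(3 - 36))) - 4143*1/22376) + 35997 = (-5071/((-579*(-33))) - 4143/22376) + 35997 = (-5071/19107 - 4143/22376) + 35997 = (-5071*1/19107 - 4143/22376) + 35997 = (-461/1737 - 4143/22376) + 35997 = -17511727/38867112 + 35997 = 1399081918937/38867112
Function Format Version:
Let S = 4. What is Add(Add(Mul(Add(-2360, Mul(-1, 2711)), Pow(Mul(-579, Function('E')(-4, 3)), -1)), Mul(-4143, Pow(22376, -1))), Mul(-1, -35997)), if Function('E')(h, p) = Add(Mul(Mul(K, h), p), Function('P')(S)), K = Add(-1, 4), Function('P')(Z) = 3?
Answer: Rational(1399081918937, 38867112) ≈ 35997.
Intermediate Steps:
K = 3
Function('E')(h, p) = Add(3, Mul(3, h, p)) (Function('E')(h, p) = Add(Mul(Mul(3, h), p), 3) = Add(Mul(3, h, p), 3) = Add(3, Mul(3, h, p)))
Add(Add(Mul(Add(-2360, Mul(-1, 2711)), Pow(Mul(-579, Function('E')(-4, 3)), -1)), Mul(-4143, Pow(22376, -1))), Mul(-1, -35997)) = Add(Add(Mul(Add(-2360, Mul(-1, 2711)), Pow(Mul(-579, Add(3, Mul(3, -4, 3))), -1)), Mul(-4143, Pow(22376, -1))), Mul(-1, -35997)) = Add(Add(Mul(Add(-2360, -2711), Pow(Mul(-579, Add(3, -36)), -1)), Mul(-4143, Rational(1, 22376))), 35997) = Add(Add(Mul(-5071, Pow(Mul(-579, -33), -1)), Rational(-4143, 22376)), 35997) = Add(Add(Mul(-5071, Pow(19107, -1)), Rational(-4143, 22376)), 35997) = Add(Add(Mul(-5071, Rational(1, 19107)), Rational(-4143, 22376)), 35997) = Add(Add(Rational(-461, 1737), Rational(-4143, 22376)), 35997) = Add(Rational(-17511727, 38867112), 35997) = Rational(1399081918937, 38867112)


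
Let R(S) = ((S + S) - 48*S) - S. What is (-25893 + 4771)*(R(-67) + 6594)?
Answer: -205791646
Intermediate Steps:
R(S) = -47*S (R(S) = (2*S - 48*S) - S = -46*S - S = -47*S)
(-25893 + 4771)*(R(-67) + 6594) = (-25893 + 4771)*(-47*(-67) + 6594) = -21122*(3149 + 6594) = -21122*9743 = -205791646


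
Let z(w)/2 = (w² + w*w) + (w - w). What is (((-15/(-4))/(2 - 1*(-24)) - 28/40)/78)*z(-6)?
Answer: -867/845 ≈ -1.0260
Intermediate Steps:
z(w) = 4*w² (z(w) = 2*((w² + w*w) + (w - w)) = 2*((w² + w²) + 0) = 2*(2*w² + 0) = 2*(2*w²) = 4*w²)
(((-15/(-4))/(2 - 1*(-24)) - 28/40)/78)*z(-6) = (((-15/(-4))/(2 - 1*(-24)) - 28/40)/78)*(4*(-6)²) = (((-15*(-¼))/(2 + 24) - 28*1/40)/78)*(4*36) = (((15/4)/26 - 7/10)/78)*144 = (((15/4)*(1/26) - 7/10)/78)*144 = ((15/104 - 7/10)/78)*144 = ((1/78)*(-289/520))*144 = -289/40560*144 = -867/845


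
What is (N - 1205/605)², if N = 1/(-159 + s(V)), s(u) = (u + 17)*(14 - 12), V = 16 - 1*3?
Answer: 4752400/1185921 ≈ 4.0073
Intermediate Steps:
V = 13 (V = 16 - 3 = 13)
s(u) = 34 + 2*u (s(u) = (17 + u)*2 = 34 + 2*u)
N = -1/99 (N = 1/(-159 + (34 + 2*13)) = 1/(-159 + (34 + 26)) = 1/(-159 + 60) = 1/(-99) = -1/99 ≈ -0.010101)
(N - 1205/605)² = (-1/99 - 1205/605)² = (-1/99 - 1205*1/605)² = (-1/99 - 241/121)² = (-2180/1089)² = 4752400/1185921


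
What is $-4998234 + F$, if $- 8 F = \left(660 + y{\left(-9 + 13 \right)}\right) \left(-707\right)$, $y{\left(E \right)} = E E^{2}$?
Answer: $- \frac{9868501}{2} \approx -4.9342 \cdot 10^{6}$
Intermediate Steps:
$y{\left(E \right)} = E^{3}$
$F = \frac{127967}{2}$ ($F = - \frac{\left(660 + \left(-9 + 13\right)^{3}\right) \left(-707\right)}{8} = - \frac{\left(660 + 4^{3}\right) \left(-707\right)}{8} = - \frac{\left(660 + 64\right) \left(-707\right)}{8} = - \frac{724 \left(-707\right)}{8} = \left(- \frac{1}{8}\right) \left(-511868\right) = \frac{127967}{2} \approx 63984.0$)
$-4998234 + F = -4998234 + \frac{127967}{2} = - \frac{9868501}{2}$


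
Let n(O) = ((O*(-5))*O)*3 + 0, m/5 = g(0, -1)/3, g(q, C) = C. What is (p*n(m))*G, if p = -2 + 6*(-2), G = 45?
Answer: 26250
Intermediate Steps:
p = -14 (p = -2 - 12 = -14)
m = -5/3 (m = 5*(-1/3) = 5*(-1*⅓) = 5*(-⅓) = -5/3 ≈ -1.6667)
n(O) = -15*O² (n(O) = ((-5*O)*O)*3 + 0 = -5*O²*3 + 0 = -15*O² + 0 = -15*O²)
(p*n(m))*G = -(-210)*(-5/3)²*45 = -(-210)*25/9*45 = -14*(-125/3)*45 = (1750/3)*45 = 26250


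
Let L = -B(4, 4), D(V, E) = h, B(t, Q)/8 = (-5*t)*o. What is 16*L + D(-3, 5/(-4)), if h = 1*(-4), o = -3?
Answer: -7684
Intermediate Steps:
B(t, Q) = 120*t (B(t, Q) = 8*(-5*t*(-3)) = 8*(15*t) = 120*t)
h = -4
D(V, E) = -4
L = -480 (L = -120*4 = -1*480 = -480)
16*L + D(-3, 5/(-4)) = 16*(-480) - 4 = -7680 - 4 = -7684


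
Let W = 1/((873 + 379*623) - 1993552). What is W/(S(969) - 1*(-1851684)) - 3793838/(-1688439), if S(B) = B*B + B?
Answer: 2067069713494754505/919944689252331428 ≈ 2.2469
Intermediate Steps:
S(B) = B + B² (S(B) = B² + B = B + B²)
W = -1/1756562 (W = 1/((873 + 236117) - 1993552) = 1/(236990 - 1993552) = 1/(-1756562) = -1/1756562 ≈ -5.6929e-7)
W/(S(969) - 1*(-1851684)) - 3793838/(-1688439) = -1/(1756562*(969*(1 + 969) - 1*(-1851684))) - 3793838/(-1688439) = -1/(1756562*(969*970 + 1851684)) - 3793838*(-1/1688439) = -1/(1756562*(939930 + 1851684)) + 3793838/1688439 = -1/1756562/2791614 + 3793838/1688439 = -1/1756562*1/2791614 + 3793838/1688439 = -1/4903643071068 + 3793838/1688439 = 2067069713494754505/919944689252331428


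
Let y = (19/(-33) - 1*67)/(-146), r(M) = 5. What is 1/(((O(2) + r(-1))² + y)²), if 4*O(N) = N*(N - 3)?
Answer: 92852496/39835768921 ≈ 0.0023309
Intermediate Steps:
O(N) = N*(-3 + N)/4 (O(N) = (N*(N - 3))/4 = (N*(-3 + N))/4 = N*(-3 + N)/4)
y = 1115/2409 (y = (19*(-1/33) - 67)*(-1/146) = (-19/33 - 67)*(-1/146) = -2230/33*(-1/146) = 1115/2409 ≈ 0.46285)
1/(((O(2) + r(-1))² + y)²) = 1/((((¼)*2*(-3 + 2) + 5)² + 1115/2409)²) = 1/((((¼)*2*(-1) + 5)² + 1115/2409)²) = 1/(((-½ + 5)² + 1115/2409)²) = 1/(((9/2)² + 1115/2409)²) = 1/((81/4 + 1115/2409)²) = 1/((199589/9636)²) = 1/(39835768921/92852496) = 92852496/39835768921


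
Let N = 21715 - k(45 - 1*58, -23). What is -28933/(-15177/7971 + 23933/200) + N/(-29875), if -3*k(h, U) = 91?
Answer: -1382066384640716/5608569472125 ≈ -246.42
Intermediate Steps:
k(h, U) = -91/3 (k(h, U) = -⅓*91 = -91/3)
N = 65236/3 (N = 21715 - 1*(-91/3) = 21715 + 91/3 = 65236/3 ≈ 21745.)
-28933/(-15177/7971 + 23933/200) + N/(-29875) = -28933/(-15177/7971 + 23933/200) + (65236/3)/(-29875) = -28933/(-15177*1/7971 + 23933*(1/200)) + (65236/3)*(-1/29875) = -28933/(-5059/2657 + 23933/200) - 65236/89625 = -28933/62578181/531400 - 65236/89625 = -28933*531400/62578181 - 65236/89625 = -15374996200/62578181 - 65236/89625 = -1382066384640716/5608569472125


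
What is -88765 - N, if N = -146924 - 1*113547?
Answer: 171706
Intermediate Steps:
N = -260471 (N = -146924 - 113547 = -260471)
-88765 - N = -88765 - 1*(-260471) = -88765 + 260471 = 171706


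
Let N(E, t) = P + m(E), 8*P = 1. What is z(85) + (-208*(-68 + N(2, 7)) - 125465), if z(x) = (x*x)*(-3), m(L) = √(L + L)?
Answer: -133438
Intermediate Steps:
P = ⅛ (P = (⅛)*1 = ⅛ ≈ 0.12500)
m(L) = √2*√L (m(L) = √(2*L) = √2*√L)
N(E, t) = ⅛ + √2*√E
z(x) = -3*x² (z(x) = x²*(-3) = -3*x²)
z(85) + (-208*(-68 + N(2, 7)) - 125465) = -3*85² + (-208*(-68 + (⅛ + √2*√2)) - 125465) = -3*7225 + (-208*(-68 + (⅛ + 2)) - 125465) = -21675 + (-208*(-68 + 17/8) - 125465) = -21675 + (-208*(-527/8) - 125465) = -21675 + (13702 - 125465) = -21675 - 111763 = -133438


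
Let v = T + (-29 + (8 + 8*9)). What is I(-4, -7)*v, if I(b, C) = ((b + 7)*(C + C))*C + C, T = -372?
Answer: -92127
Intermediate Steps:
I(b, C) = C + 2*C²*(7 + b) (I(b, C) = ((7 + b)*(2*C))*C + C = (2*C*(7 + b))*C + C = 2*C²*(7 + b) + C = C + 2*C²*(7 + b))
v = -321 (v = -372 + (-29 + (8 + 8*9)) = -372 + (-29 + (8 + 72)) = -372 + (-29 + 80) = -372 + 51 = -321)
I(-4, -7)*v = -7*(1 + 14*(-7) + 2*(-7)*(-4))*(-321) = -7*(1 - 98 + 56)*(-321) = -7*(-41)*(-321) = 287*(-321) = -92127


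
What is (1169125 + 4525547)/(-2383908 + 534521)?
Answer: -5694672/1849387 ≈ -3.0792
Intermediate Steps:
(1169125 + 4525547)/(-2383908 + 534521) = 5694672/(-1849387) = 5694672*(-1/1849387) = -5694672/1849387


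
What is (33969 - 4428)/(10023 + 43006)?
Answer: 29541/53029 ≈ 0.55707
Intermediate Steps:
(33969 - 4428)/(10023 + 43006) = 29541/53029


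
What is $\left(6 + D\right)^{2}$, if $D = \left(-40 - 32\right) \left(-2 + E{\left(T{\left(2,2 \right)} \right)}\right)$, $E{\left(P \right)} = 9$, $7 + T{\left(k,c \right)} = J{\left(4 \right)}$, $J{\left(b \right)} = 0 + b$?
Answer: $248004$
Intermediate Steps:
$J{\left(b \right)} = b$
$T{\left(k,c \right)} = -3$ ($T{\left(k,c \right)} = -7 + 4 = -3$)
$D = -504$ ($D = \left(-40 - 32\right) \left(-2 + 9\right) = \left(-72\right) 7 = -504$)
$\left(6 + D\right)^{2} = \left(6 - 504\right)^{2} = \left(-498\right)^{2} = 248004$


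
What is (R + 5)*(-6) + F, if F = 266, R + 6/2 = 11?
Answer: 188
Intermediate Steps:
R = 8 (R = -3 + 11 = 8)
(R + 5)*(-6) + F = (8 + 5)*(-6) + 266 = 13*(-6) + 266 = -78 + 266 = 188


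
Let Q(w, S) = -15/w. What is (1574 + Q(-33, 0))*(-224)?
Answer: -3879456/11 ≈ -3.5268e+5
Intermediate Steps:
(1574 + Q(-33, 0))*(-224) = (1574 - 15/(-33))*(-224) = (1574 - 15*(-1/33))*(-224) = (1574 + 5/11)*(-224) = (17319/11)*(-224) = -3879456/11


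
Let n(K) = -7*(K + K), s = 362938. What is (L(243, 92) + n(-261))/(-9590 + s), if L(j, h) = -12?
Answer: 1821/176674 ≈ 0.010307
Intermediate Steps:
n(K) = -14*K
(L(243, 92) + n(-261))/(-9590 + s) = (-12 - 14*(-261))/(-9590 + 362938) = (-12 + 3654)/353348 = 3642*(1/353348) = 1821/176674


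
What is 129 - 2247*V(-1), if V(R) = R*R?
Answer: -2118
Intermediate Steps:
V(R) = R²
129 - 2247*V(-1) = 129 - 2247*(-1)² = 129 - 2247 = -2118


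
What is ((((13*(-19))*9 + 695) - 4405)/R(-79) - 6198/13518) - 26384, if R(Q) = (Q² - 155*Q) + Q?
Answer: -1094202480344/41470971 ≈ -26385.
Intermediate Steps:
R(Q) = Q² - 154*Q
((((13*(-19))*9 + 695) - 4405)/R(-79) - 6198/13518) - 26384 = ((((13*(-19))*9 + 695) - 4405)/((-79*(-154 - 79))) - 6198/13518) - 26384 = (((-247*9 + 695) - 4405)/((-79*(-233))) - 6198*1/13518) - 26384 = (((-2223 + 695) - 4405)/18407 - 1033/2253) - 26384 = ((-1528 - 4405)*(1/18407) - 1033/2253) - 26384 = (-5933*1/18407 - 1033/2253) - 26384 = (-5933/18407 - 1033/2253) - 26384 = -32381480/41470971 - 26384 = -1094202480344/41470971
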